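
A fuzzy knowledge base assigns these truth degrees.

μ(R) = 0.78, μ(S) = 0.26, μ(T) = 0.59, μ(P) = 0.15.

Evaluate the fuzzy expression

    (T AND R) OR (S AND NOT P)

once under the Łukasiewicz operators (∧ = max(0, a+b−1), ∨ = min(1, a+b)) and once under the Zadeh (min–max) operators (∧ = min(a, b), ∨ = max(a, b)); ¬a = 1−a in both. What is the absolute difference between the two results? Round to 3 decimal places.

Under Łukasiewicz:
  T AND R = max(0, a+b−1) on (0.59, 0.78) = 0.37
  NOT P = 1 − 0.15 = 0.85
  S AND NOT P = max(0, a+b−1) on (0.26, 0.85) = 0.11
  (T AND R) OR (S AND NOT P) = min(1, a+b) on (0.37, 0.11) = 0.48
  → value = 0.4800
Under Zadeh (min–max):
  T AND R = min(a, b) on (0.59, 0.78) = 0.59
  NOT P = 1 − 0.15 = 0.85
  S AND NOT P = min(a, b) on (0.26, 0.85) = 0.26
  (T AND R) OR (S AND NOT P) = max(a, b) on (0.59, 0.26) = 0.59
  → value = 0.5900
|0.4800 − 0.5900| = 0.110

0.110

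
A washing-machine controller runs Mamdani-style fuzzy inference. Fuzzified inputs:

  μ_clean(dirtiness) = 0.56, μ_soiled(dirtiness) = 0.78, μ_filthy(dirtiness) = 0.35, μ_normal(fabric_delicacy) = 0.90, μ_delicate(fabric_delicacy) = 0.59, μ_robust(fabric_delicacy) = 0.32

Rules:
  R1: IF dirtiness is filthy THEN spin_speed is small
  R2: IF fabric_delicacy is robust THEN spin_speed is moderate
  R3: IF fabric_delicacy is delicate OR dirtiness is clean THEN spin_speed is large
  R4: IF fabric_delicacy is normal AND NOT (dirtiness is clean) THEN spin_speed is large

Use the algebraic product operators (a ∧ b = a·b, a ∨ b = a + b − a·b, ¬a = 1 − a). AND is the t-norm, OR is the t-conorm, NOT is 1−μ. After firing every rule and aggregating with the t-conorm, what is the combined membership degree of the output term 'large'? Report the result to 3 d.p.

0.891

R1: filthy=0.35 → w = 0.3500
R2: robust=0.32 → w = 0.3200
R3: delicate=0.59, clean=0.56; OR[a + b − a·b] → w = 0.8196
R4: normal=0.90, ¬clean=1−0.56=0.44; AND[a·b] → w = 0.3960
Rules with consequent 'large': {R3, R4} → strengths 0.8196, 0.3960
Aggregate via t-conorm [a + b − a·b]: 0.8910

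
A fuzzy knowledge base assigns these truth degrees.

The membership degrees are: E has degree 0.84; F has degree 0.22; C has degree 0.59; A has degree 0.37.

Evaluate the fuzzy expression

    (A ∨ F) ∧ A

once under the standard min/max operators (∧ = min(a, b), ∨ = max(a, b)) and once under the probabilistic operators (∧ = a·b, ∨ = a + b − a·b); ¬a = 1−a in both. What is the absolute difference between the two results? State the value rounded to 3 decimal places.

Under standard min/max:
  A ∨ F = max(a, b) on (0.37, 0.22) = 0.37
  (A ∨ F) ∧ A = min(a, b) on (0.37, 0.37) = 0.37
  → value = 0.3700
Under probabilistic:
  A ∨ F = a + b − a·b on (0.3700, 0.2200) = 0.5086
  (A ∨ F) ∧ A = a·b on (0.5086, 0.3700) = 0.1882
  → value = 0.1882
|0.3700 − 0.1882| = 0.182

0.182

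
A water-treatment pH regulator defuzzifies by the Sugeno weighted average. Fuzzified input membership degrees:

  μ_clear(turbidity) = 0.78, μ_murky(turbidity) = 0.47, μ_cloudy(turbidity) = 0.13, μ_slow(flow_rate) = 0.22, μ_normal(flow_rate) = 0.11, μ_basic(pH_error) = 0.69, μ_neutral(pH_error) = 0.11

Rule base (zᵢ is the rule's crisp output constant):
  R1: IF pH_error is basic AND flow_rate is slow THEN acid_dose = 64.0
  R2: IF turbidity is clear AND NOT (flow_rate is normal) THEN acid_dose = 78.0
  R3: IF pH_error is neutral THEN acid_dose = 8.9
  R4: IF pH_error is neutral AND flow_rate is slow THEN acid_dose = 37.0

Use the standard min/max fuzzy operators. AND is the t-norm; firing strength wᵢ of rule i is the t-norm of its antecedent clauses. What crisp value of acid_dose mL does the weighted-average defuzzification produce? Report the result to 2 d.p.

R1 (z=64.0): basic=0.69, slow=0.22; AND[min(a, b)] → w = 0.22
R2 (z=78.0): clear=0.78, ¬normal=1−0.11=0.89; AND[min(a, b)] → w = 0.78
R3 (z=8.9): neutral=0.11 → w = 0.11
R4 (z=37.0): neutral=0.11, slow=0.22; AND[min(a, b)] → w = 0.11
Weighted average = (0.22·64.0 + 0.78·78.0 + 0.11·8.9 + 0.11·37.0) / (0.22 + 0.78 + 0.11 + 0.11)
  = 79.9690 / 1.2200 = 65.55

65.55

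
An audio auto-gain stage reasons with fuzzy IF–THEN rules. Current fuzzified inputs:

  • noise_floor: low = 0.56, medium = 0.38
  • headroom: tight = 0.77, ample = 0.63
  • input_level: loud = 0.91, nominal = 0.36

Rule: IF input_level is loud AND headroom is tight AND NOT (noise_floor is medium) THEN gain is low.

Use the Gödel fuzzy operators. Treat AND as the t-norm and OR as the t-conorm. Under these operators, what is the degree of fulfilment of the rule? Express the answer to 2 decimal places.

firing strength: loud=0.91, tight=0.77, ¬medium=1−0.38=0.62; AND[min(a, b)] → w = 0.62

0.62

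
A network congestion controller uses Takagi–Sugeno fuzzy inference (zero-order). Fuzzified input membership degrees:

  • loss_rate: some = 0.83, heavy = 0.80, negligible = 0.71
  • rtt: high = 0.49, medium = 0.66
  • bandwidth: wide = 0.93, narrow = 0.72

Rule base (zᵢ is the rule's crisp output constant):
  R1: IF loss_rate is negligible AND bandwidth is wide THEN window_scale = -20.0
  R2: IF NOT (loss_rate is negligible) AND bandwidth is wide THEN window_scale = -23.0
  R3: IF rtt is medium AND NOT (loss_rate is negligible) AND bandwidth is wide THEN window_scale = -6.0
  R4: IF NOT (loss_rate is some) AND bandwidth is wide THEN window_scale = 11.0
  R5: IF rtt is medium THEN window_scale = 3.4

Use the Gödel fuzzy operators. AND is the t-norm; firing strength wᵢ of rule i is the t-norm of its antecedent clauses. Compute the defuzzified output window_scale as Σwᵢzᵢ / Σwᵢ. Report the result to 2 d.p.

R1 (z=-20.0): negligible=0.71, wide=0.93; AND[min(a, b)] → w = 0.71
R2 (z=-23.0): ¬negligible=1−0.71=0.29, wide=0.93; AND[min(a, b)] → w = 0.29
R3 (z=-6.0): medium=0.66, ¬negligible=1−0.71=0.29, wide=0.93; AND[min(a, b)] → w = 0.29
R4 (z=11.0): ¬some=1−0.83=0.17, wide=0.93; AND[min(a, b)] → w = 0.17
R5 (z=3.4): medium=0.66 → w = 0.66
Weighted average = (0.71·-20.0 + 0.29·-23.0 + 0.29·-6.0 + 0.17·11.0 + 0.66·3.4) / (0.71 + 0.29 + 0.29 + 0.17 + 0.66)
  = -18.4960 / 2.1200 = -8.72

-8.72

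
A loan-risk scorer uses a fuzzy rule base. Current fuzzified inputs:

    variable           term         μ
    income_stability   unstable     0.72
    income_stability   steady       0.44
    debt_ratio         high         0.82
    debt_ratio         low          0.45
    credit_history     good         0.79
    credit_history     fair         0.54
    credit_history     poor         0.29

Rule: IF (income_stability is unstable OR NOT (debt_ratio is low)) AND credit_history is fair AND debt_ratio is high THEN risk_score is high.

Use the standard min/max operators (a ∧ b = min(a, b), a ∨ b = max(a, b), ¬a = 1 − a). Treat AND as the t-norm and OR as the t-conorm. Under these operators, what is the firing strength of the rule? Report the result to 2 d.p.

firing strength: (unstable=0.72 OR ¬low=1−0.45=0.55) = 0.72; AND[min(a, b)] with fair=0.54, high=0.82 → w = 0.54

0.54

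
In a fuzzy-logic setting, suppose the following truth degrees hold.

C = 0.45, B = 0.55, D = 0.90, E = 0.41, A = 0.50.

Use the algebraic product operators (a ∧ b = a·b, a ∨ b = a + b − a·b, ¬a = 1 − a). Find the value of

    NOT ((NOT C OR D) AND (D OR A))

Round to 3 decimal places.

0.093

NOT C = 1 − 0.4500 = 0.5500
NOT C OR D = a + b − a·b on (0.5500, 0.9000) = 0.9550
D OR A = a + b − a·b on (0.9000, 0.5000) = 0.9500
(NOT C OR D) AND (D OR A) = a·b on (0.9550, 0.9500) = 0.9073
NOT ((NOT C OR D) AND (D OR A)) = 1 − 0.9073 = 0.0927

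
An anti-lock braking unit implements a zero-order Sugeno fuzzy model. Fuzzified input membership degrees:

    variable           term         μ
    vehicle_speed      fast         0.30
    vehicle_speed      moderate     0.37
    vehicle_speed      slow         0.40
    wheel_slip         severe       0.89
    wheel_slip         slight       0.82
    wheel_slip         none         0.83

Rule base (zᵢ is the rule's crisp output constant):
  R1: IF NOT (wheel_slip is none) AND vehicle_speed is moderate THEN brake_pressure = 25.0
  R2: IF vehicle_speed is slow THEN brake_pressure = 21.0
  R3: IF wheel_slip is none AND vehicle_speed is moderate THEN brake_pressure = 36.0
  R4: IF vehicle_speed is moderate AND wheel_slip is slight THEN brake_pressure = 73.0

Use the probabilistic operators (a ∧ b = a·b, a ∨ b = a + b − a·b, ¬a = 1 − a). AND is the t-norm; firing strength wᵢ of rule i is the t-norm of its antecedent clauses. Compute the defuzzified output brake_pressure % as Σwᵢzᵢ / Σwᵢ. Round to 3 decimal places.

R1 (z=25.0): ¬none=1−0.83=0.17, moderate=0.37; AND[a·b] → w = 0.0629
R2 (z=21.0): slow=0.40 → w = 0.4000
R3 (z=36.0): none=0.83, moderate=0.37; AND[a·b] → w = 0.3071
R4 (z=73.0): moderate=0.37, slight=0.82; AND[a·b] → w = 0.3034
Weighted average = (0.0629·25.0 + 0.4000·21.0 + 0.3071·36.0 + 0.3034·73.0) / (0.0629 + 0.4000 + 0.3071 + 0.3034)
  = 43.1763 / 1.0734 = 40.224

40.224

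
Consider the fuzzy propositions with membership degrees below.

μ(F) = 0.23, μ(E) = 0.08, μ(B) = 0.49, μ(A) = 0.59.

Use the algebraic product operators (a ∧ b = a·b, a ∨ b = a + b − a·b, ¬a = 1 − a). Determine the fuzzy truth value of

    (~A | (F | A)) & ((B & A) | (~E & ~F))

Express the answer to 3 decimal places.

0.645

~A = 1 − 0.5900 = 0.4100
F | A = a + b − a·b on (0.2300, 0.5900) = 0.6843
~A | (F | A) = a + b − a·b on (0.4100, 0.6843) = 0.8137
B & A = a·b on (0.4900, 0.5900) = 0.2891
~E = 1 − 0.0800 = 0.9200
~F = 1 − 0.2300 = 0.7700
~E & ~F = a·b on (0.9200, 0.7700) = 0.7084
(B & A) | (~E & ~F) = a + b − a·b on (0.2891, 0.7084) = 0.7927
(~A | (F | A)) & ((B & A) | (~E & ~F)) = a·b on (0.8137, 0.7927) = 0.6451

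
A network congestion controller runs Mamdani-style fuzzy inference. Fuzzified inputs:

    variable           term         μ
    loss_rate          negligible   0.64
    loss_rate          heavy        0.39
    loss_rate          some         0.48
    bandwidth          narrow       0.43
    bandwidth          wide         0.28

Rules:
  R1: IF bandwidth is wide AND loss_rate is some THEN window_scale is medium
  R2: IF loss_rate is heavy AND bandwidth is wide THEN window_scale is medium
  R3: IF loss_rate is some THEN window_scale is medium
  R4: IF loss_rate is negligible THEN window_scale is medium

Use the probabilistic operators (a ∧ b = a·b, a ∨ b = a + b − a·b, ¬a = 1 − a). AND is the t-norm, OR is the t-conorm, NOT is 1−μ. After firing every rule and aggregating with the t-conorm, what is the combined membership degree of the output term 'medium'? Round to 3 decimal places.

0.856

R1: wide=0.28, some=0.48; AND[a·b] → w = 0.1344
R2: heavy=0.39, wide=0.28; AND[a·b] → w = 0.1092
R3: some=0.48 → w = 0.4800
R4: negligible=0.64 → w = 0.6400
Rules with consequent 'medium': {R1, R2, R3, R4} → strengths 0.1344, 0.1092, 0.4800, 0.6400
Aggregate via t-conorm [a + b − a·b]: 0.8557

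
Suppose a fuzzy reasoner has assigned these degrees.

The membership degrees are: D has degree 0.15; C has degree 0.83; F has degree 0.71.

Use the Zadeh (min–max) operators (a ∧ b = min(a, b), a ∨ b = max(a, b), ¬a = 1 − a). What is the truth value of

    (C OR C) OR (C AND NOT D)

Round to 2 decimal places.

0.83

C OR C = max(a, b) on (0.83, 0.83) = 0.83
NOT D = 1 − 0.15 = 0.85
C AND NOT D = min(a, b) on (0.83, 0.85) = 0.83
(C OR C) OR (C AND NOT D) = max(a, b) on (0.83, 0.83) = 0.83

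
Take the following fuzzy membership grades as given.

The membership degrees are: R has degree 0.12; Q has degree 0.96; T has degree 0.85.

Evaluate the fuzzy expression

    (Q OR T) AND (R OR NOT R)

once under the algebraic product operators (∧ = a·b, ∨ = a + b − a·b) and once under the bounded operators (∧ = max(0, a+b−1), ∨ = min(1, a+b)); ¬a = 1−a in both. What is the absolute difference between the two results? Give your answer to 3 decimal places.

0.111

Under algebraic product:
  Q OR T = a + b − a·b on (0.9600, 0.8500) = 0.9940
  NOT R = 1 − 0.1200 = 0.8800
  R OR NOT R = a + b − a·b on (0.1200, 0.8800) = 0.8944
  (Q OR T) AND (R OR NOT R) = a·b on (0.9940, 0.8944) = 0.8890
  → value = 0.8890
Under bounded:
  Q OR T = min(1, a+b) on (0.96, 0.85) = 1.00
  NOT R = 1 − 0.12 = 0.88
  R OR NOT R = min(1, a+b) on (0.12, 0.88) = 1.00
  (Q OR T) AND (R OR NOT R) = max(0, a+b−1) on (1.00, 1.00) = 1.00
  → value = 1.0000
|0.8890 − 1.0000| = 0.111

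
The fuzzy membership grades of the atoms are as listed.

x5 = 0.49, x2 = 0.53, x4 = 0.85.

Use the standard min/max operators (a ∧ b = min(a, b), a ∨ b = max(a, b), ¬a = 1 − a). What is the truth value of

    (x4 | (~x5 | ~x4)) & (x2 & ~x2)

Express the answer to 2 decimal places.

~x5 = 1 − 0.49 = 0.51
~x4 = 1 − 0.85 = 0.15
~x5 | ~x4 = max(a, b) on (0.51, 0.15) = 0.51
x4 | (~x5 | ~x4) = max(a, b) on (0.85, 0.51) = 0.85
~x2 = 1 − 0.53 = 0.47
x2 & ~x2 = min(a, b) on (0.53, 0.47) = 0.47
(x4 | (~x5 | ~x4)) & (x2 & ~x2) = min(a, b) on (0.85, 0.47) = 0.47

0.47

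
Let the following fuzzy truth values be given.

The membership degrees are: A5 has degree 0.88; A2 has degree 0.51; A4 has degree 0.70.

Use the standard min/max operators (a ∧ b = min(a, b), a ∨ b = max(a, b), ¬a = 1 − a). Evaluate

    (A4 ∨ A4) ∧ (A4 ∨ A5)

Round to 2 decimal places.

0.70

A4 ∨ A4 = max(a, b) on (0.70, 0.70) = 0.70
A4 ∨ A5 = max(a, b) on (0.70, 0.88) = 0.88
(A4 ∨ A4) ∧ (A4 ∨ A5) = min(a, b) on (0.70, 0.88) = 0.70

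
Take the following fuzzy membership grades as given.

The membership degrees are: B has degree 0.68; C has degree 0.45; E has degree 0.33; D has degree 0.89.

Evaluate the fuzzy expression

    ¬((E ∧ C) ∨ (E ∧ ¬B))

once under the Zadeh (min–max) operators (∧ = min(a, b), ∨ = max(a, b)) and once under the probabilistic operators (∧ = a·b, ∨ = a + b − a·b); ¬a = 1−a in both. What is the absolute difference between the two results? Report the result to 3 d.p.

Under Zadeh (min–max):
  E ∧ C = min(a, b) on (0.33, 0.45) = 0.33
  ¬B = 1 − 0.68 = 0.32
  E ∧ ¬B = min(a, b) on (0.33, 0.32) = 0.32
  (E ∧ C) ∨ (E ∧ ¬B) = max(a, b) on (0.33, 0.32) = 0.33
  ¬((E ∧ C) ∨ (E ∧ ¬B)) = 1 − 0.33 = 0.67
  → value = 0.6700
Under probabilistic:
  E ∧ C = a·b on (0.3300, 0.4500) = 0.1485
  ¬B = 1 − 0.6800 = 0.3200
  E ∧ ¬B = a·b on (0.3300, 0.3200) = 0.1056
  (E ∧ C) ∨ (E ∧ ¬B) = a + b − a·b on (0.1485, 0.1056) = 0.2384
  ¬((E ∧ C) ∨ (E ∧ ¬B)) = 1 − 0.2384 = 0.7616
  → value = 0.7616
|0.6700 − 0.7616| = 0.092

0.092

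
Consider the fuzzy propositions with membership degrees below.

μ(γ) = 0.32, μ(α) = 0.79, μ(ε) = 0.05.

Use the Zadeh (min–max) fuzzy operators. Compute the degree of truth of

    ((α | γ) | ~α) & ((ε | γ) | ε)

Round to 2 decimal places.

α | γ = max(a, b) on (0.79, 0.32) = 0.79
~α = 1 − 0.79 = 0.21
(α | γ) | ~α = max(a, b) on (0.79, 0.21) = 0.79
ε | γ = max(a, b) on (0.05, 0.32) = 0.32
(ε | γ) | ε = max(a, b) on (0.32, 0.05) = 0.32
((α | γ) | ~α) & ((ε | γ) | ε) = min(a, b) on (0.79, 0.32) = 0.32

0.32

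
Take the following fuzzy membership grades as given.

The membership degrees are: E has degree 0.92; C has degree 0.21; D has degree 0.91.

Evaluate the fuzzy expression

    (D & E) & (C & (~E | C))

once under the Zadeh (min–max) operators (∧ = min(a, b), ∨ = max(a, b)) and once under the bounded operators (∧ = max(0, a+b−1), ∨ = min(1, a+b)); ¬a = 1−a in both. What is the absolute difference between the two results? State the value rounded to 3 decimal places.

0.210

Under Zadeh (min–max):
  D & E = min(a, b) on (0.91, 0.92) = 0.91
  ~E = 1 − 0.92 = 0.08
  ~E | C = max(a, b) on (0.08, 0.21) = 0.21
  C & (~E | C) = min(a, b) on (0.21, 0.21) = 0.21
  (D & E) & (C & (~E | C)) = min(a, b) on (0.91, 0.21) = 0.21
  → value = 0.2100
Under bounded:
  D & E = max(0, a+b−1) on (0.91, 0.92) = 0.83
  ~E = 1 − 0.92 = 0.08
  ~E | C = min(1, a+b) on (0.08, 0.21) = 0.29
  C & (~E | C) = max(0, a+b−1) on (0.21, 0.29) = 0.00
  (D & E) & (C & (~E | C)) = max(0, a+b−1) on (0.83, 0.00) = 0.00
  → value = 0.0000
|0.2100 − 0.0000| = 0.210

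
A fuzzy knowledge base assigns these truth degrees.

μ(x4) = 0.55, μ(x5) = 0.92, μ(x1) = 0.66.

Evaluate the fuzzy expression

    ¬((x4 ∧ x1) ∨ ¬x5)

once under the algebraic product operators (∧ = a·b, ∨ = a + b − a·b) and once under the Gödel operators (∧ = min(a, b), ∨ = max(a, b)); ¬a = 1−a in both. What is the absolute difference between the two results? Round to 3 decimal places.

Under algebraic product:
  x4 ∧ x1 = a·b on (0.5500, 0.6600) = 0.3630
  ¬x5 = 1 − 0.9200 = 0.0800
  (x4 ∧ x1) ∨ ¬x5 = a + b − a·b on (0.3630, 0.0800) = 0.4140
  ¬((x4 ∧ x1) ∨ ¬x5) = 1 − 0.4140 = 0.5860
  → value = 0.5860
Under Gödel:
  x4 ∧ x1 = min(a, b) on (0.55, 0.66) = 0.55
  ¬x5 = 1 − 0.92 = 0.08
  (x4 ∧ x1) ∨ ¬x5 = max(a, b) on (0.55, 0.08) = 0.55
  ¬((x4 ∧ x1) ∨ ¬x5) = 1 − 0.55 = 0.45
  → value = 0.4500
|0.5860 − 0.4500| = 0.136

0.136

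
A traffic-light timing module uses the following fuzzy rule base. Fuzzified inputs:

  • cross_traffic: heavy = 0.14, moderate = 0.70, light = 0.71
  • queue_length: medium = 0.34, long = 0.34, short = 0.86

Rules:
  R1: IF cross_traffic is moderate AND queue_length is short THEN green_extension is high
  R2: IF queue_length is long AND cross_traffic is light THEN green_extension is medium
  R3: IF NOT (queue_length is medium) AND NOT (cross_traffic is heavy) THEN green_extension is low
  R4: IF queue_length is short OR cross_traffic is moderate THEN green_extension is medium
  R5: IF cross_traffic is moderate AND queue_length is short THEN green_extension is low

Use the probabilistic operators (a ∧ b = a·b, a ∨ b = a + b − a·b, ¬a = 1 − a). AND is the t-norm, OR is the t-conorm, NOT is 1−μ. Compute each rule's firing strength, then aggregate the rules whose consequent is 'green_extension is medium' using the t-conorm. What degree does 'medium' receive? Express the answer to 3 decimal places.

R1: moderate=0.70, short=0.86; AND[a·b] → w = 0.6020
R2: long=0.34, light=0.71; AND[a·b] → w = 0.2414
R3: ¬medium=1−0.34=0.66, ¬heavy=1−0.14=0.86; AND[a·b] → w = 0.5676
R4: short=0.86, moderate=0.70; OR[a + b − a·b] → w = 0.9580
R5: moderate=0.70, short=0.86; AND[a·b] → w = 0.6020
Rules with consequent 'medium': {R2, R4} → strengths 0.2414, 0.9580
Aggregate via t-conorm [a + b − a·b]: 0.9681

0.968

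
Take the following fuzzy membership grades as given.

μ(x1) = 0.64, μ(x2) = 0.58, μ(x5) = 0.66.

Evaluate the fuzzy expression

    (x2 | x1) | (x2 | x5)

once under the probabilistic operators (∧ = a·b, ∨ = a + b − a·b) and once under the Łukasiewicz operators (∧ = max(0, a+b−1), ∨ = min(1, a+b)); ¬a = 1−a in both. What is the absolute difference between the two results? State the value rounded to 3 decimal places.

Under probabilistic:
  x2 | x1 = a + b − a·b on (0.5800, 0.6400) = 0.8488
  x2 | x5 = a + b − a·b on (0.5800, 0.6600) = 0.8572
  (x2 | x1) | (x2 | x5) = a + b − a·b on (0.8488, 0.8572) = 0.9784
  → value = 0.9784
Under Łukasiewicz:
  x2 | x1 = min(1, a+b) on (0.58, 0.64) = 1.00
  x2 | x5 = min(1, a+b) on (0.58, 0.66) = 1.00
  (x2 | x1) | (x2 | x5) = min(1, a+b) on (1.00, 1.00) = 1.00
  → value = 1.0000
|0.9784 − 1.0000| = 0.022

0.022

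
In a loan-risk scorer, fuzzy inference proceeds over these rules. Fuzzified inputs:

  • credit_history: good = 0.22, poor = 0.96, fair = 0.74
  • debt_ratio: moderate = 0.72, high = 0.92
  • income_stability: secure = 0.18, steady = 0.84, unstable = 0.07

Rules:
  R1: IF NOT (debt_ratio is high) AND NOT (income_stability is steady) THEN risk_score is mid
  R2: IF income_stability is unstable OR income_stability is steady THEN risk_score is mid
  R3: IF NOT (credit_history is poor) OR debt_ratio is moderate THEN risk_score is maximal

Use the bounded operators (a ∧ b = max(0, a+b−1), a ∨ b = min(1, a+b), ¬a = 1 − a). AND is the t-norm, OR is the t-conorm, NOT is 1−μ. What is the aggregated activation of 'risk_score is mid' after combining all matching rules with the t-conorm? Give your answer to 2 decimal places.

0.91

R1: ¬high=1−0.92=0.08, ¬steady=1−0.84=0.16; AND[max(0, a+b−1)] → w = 0.00
R2: unstable=0.07, steady=0.84; OR[min(1, a+b)] → w = 0.91
R3: ¬poor=1−0.96=0.04, moderate=0.72; OR[min(1, a+b)] → w = 0.76
Rules with consequent 'mid': {R1, R2} → strengths 0.00, 0.91
Aggregate via t-conorm [min(1, a+b)]: 0.91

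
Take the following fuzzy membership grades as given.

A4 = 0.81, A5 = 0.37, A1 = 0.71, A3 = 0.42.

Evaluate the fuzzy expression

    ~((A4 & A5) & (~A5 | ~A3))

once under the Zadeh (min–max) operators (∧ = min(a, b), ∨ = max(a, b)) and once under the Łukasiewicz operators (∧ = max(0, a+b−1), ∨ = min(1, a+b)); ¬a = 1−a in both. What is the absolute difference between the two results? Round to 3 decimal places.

0.190

Under Zadeh (min–max):
  A4 & A5 = min(a, b) on (0.81, 0.37) = 0.37
  ~A5 = 1 − 0.37 = 0.63
  ~A3 = 1 − 0.42 = 0.58
  ~A5 | ~A3 = max(a, b) on (0.63, 0.58) = 0.63
  (A4 & A5) & (~A5 | ~A3) = min(a, b) on (0.37, 0.63) = 0.37
  ~((A4 & A5) & (~A5 | ~A3)) = 1 − 0.37 = 0.63
  → value = 0.6300
Under Łukasiewicz:
  A4 & A5 = max(0, a+b−1) on (0.81, 0.37) = 0.18
  ~A5 = 1 − 0.37 = 0.63
  ~A3 = 1 − 0.42 = 0.58
  ~A5 | ~A3 = min(1, a+b) on (0.63, 0.58) = 1.00
  (A4 & A5) & (~A5 | ~A3) = max(0, a+b−1) on (0.18, 1.00) = 0.18
  ~((A4 & A5) & (~A5 | ~A3)) = 1 − 0.18 = 0.82
  → value = 0.8200
|0.6300 − 0.8200| = 0.190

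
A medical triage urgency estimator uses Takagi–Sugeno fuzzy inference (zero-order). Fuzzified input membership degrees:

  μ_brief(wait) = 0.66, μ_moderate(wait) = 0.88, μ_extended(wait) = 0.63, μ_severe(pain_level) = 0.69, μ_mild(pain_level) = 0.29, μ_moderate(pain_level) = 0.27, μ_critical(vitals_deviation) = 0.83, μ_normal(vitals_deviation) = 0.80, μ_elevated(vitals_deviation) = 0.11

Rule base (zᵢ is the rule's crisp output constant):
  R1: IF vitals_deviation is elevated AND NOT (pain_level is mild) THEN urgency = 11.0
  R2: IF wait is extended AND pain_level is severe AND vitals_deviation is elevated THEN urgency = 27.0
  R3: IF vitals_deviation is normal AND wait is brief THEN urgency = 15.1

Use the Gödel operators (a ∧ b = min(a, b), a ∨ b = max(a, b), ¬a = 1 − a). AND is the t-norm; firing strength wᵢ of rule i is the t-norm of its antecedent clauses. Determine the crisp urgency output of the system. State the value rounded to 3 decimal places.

16.075

R1 (z=11.0): elevated=0.11, ¬mild=1−0.29=0.71; AND[min(a, b)] → w = 0.11
R2 (z=27.0): extended=0.63, severe=0.69, elevated=0.11; AND[min(a, b)] → w = 0.11
R3 (z=15.1): normal=0.80, brief=0.66; AND[min(a, b)] → w = 0.66
Weighted average = (0.11·11.0 + 0.11·27.0 + 0.66·15.1) / (0.11 + 0.11 + 0.66)
  = 14.1460 / 0.8800 = 16.075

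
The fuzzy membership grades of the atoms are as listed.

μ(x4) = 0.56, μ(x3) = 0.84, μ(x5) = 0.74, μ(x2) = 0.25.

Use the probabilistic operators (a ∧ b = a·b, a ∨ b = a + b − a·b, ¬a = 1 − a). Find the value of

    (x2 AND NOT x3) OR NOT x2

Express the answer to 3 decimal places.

0.760

NOT x3 = 1 − 0.8400 = 0.1600
x2 AND NOT x3 = a·b on (0.2500, 0.1600) = 0.0400
NOT x2 = 1 − 0.2500 = 0.7500
(x2 AND NOT x3) OR NOT x2 = a + b − a·b on (0.0400, 0.7500) = 0.7600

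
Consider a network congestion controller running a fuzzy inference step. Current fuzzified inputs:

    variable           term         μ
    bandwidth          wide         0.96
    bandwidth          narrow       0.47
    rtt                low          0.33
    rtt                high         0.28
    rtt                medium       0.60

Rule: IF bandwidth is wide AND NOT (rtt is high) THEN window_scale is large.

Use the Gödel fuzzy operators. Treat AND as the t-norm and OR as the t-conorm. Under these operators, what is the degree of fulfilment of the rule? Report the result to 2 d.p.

0.72

firing strength: wide=0.96, ¬high=1−0.28=0.72; AND[min(a, b)] → w = 0.72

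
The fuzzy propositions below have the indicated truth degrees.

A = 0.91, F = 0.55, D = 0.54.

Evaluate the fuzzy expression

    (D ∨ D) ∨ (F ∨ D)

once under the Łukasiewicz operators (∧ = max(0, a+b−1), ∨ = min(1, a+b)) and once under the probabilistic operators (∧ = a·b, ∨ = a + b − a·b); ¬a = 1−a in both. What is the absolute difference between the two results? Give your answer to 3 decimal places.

0.044

Under Łukasiewicz:
  D ∨ D = min(1, a+b) on (0.54, 0.54) = 1.00
  F ∨ D = min(1, a+b) on (0.55, 0.54) = 1.00
  (D ∨ D) ∨ (F ∨ D) = min(1, a+b) on (1.00, 1.00) = 1.00
  → value = 1.0000
Under probabilistic:
  D ∨ D = a + b − a·b on (0.5400, 0.5400) = 0.7884
  F ∨ D = a + b − a·b on (0.5500, 0.5400) = 0.7930
  (D ∨ D) ∨ (F ∨ D) = a + b − a·b on (0.7884, 0.7930) = 0.9562
  → value = 0.9562
|1.0000 − 0.9562| = 0.044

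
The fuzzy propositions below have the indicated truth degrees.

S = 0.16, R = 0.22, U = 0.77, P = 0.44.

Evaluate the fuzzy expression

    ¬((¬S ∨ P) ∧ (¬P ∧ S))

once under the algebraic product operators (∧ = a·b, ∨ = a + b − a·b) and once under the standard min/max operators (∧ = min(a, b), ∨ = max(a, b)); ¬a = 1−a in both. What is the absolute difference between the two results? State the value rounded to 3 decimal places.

Under algebraic product:
  ¬S = 1 − 0.1600 = 0.8400
  ¬S ∨ P = a + b − a·b on (0.8400, 0.4400) = 0.9104
  ¬P = 1 − 0.4400 = 0.5600
  ¬P ∧ S = a·b on (0.5600, 0.1600) = 0.0896
  (¬S ∨ P) ∧ (¬P ∧ S) = a·b on (0.9104, 0.0896) = 0.0816
  ¬((¬S ∨ P) ∧ (¬P ∧ S)) = 1 − 0.0816 = 0.9184
  → value = 0.9184
Under standard min/max:
  ¬S = 1 − 0.16 = 0.84
  ¬S ∨ P = max(a, b) on (0.84, 0.44) = 0.84
  ¬P = 1 − 0.44 = 0.56
  ¬P ∧ S = min(a, b) on (0.56, 0.16) = 0.16
  (¬S ∨ P) ∧ (¬P ∧ S) = min(a, b) on (0.84, 0.16) = 0.16
  ¬((¬S ∨ P) ∧ (¬P ∧ S)) = 1 − 0.16 = 0.84
  → value = 0.8400
|0.9184 − 0.8400| = 0.078

0.078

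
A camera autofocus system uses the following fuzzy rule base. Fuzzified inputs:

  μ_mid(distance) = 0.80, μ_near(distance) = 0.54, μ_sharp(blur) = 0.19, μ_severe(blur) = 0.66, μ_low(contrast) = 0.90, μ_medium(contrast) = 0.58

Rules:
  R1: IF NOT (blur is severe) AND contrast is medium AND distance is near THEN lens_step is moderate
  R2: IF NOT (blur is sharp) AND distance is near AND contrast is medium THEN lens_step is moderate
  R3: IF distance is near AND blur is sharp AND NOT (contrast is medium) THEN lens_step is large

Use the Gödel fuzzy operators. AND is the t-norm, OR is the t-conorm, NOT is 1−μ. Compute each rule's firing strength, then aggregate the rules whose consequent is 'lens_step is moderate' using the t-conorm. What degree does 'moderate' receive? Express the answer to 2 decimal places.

0.54

R1: ¬severe=1−0.66=0.34, medium=0.58, near=0.54; AND[min(a, b)] → w = 0.34
R2: ¬sharp=1−0.19=0.81, near=0.54, medium=0.58; AND[min(a, b)] → w = 0.54
R3: near=0.54, sharp=0.19, ¬medium=1−0.58=0.42; AND[min(a, b)] → w = 0.19
Rules with consequent 'moderate': {R1, R2} → strengths 0.34, 0.54
Aggregate via t-conorm [max(a, b)]: 0.54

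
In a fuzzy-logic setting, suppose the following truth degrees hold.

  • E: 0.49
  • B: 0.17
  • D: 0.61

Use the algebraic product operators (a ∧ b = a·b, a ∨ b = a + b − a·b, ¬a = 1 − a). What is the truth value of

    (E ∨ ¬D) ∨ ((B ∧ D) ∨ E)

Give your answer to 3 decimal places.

0.858

¬D = 1 − 0.6100 = 0.3900
E ∨ ¬D = a + b − a·b on (0.4900, 0.3900) = 0.6889
B ∧ D = a·b on (0.1700, 0.6100) = 0.1037
(B ∧ D) ∨ E = a + b − a·b on (0.1037, 0.4900) = 0.5429
(E ∨ ¬D) ∨ ((B ∧ D) ∨ E) = a + b − a·b on (0.6889, 0.5429) = 0.8578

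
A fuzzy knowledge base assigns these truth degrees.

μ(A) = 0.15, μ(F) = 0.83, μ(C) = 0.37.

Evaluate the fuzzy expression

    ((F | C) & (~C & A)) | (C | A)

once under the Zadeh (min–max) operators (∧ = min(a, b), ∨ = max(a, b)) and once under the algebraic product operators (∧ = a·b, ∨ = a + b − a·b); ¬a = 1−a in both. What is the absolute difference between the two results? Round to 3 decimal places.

Under Zadeh (min–max):
  F | C = max(a, b) on (0.83, 0.37) = 0.83
  ~C = 1 − 0.37 = 0.63
  ~C & A = min(a, b) on (0.63, 0.15) = 0.15
  (F | C) & (~C & A) = min(a, b) on (0.83, 0.15) = 0.15
  C | A = max(a, b) on (0.37, 0.15) = 0.37
  ((F | C) & (~C & A)) | (C | A) = max(a, b) on (0.15, 0.37) = 0.37
  → value = 0.3700
Under algebraic product:
  F | C = a + b − a·b on (0.8300, 0.3700) = 0.8929
  ~C = 1 − 0.3700 = 0.6300
  ~C & A = a·b on (0.6300, 0.1500) = 0.0945
  (F | C) & (~C & A) = a·b on (0.8929, 0.0945) = 0.0844
  C | A = a + b − a·b on (0.3700, 0.1500) = 0.4645
  ((F | C) & (~C & A)) | (C | A) = a + b − a·b on (0.0844, 0.4645) = 0.5097
  → value = 0.5097
|0.3700 − 0.5097| = 0.140

0.140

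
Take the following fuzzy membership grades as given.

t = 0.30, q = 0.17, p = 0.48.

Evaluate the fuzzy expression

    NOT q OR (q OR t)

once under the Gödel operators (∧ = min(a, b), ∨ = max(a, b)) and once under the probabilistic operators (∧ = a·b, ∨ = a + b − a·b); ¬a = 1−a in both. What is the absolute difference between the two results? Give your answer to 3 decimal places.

0.071

Under Gödel:
  NOT q = 1 − 0.17 = 0.83
  q OR t = max(a, b) on (0.17, 0.30) = 0.30
  NOT q OR (q OR t) = max(a, b) on (0.83, 0.30) = 0.83
  → value = 0.8300
Under probabilistic:
  NOT q = 1 − 0.1700 = 0.8300
  q OR t = a + b − a·b on (0.1700, 0.3000) = 0.4190
  NOT q OR (q OR t) = a + b − a·b on (0.8300, 0.4190) = 0.9012
  → value = 0.9012
|0.8300 − 0.9012| = 0.071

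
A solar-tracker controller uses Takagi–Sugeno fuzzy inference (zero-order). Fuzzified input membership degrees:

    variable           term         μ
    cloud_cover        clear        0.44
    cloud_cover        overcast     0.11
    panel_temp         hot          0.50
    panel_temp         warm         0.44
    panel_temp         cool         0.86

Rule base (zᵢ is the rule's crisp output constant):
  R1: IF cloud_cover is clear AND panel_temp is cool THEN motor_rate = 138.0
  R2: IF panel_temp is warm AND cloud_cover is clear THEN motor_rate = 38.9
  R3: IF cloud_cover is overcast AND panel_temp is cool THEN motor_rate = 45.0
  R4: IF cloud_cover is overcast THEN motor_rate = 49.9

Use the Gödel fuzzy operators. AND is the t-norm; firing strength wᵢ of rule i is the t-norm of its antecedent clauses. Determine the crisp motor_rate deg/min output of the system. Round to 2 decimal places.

R1 (z=138.0): clear=0.44, cool=0.86; AND[min(a, b)] → w = 0.44
R2 (z=38.9): warm=0.44, clear=0.44; AND[min(a, b)] → w = 0.44
R3 (z=45.0): overcast=0.11, cool=0.86; AND[min(a, b)] → w = 0.11
R4 (z=49.9): overcast=0.11 → w = 0.11
Weighted average = (0.44·138.0 + 0.44·38.9 + 0.11·45.0 + 0.11·49.9) / (0.44 + 0.44 + 0.11 + 0.11)
  = 88.2750 / 1.1000 = 80.25

80.25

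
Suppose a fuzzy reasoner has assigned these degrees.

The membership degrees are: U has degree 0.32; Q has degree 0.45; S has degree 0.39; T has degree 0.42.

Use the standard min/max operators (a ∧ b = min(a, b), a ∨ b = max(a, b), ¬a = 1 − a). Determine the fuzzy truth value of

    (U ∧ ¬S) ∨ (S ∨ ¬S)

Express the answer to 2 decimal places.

0.61

¬S = 1 − 0.39 = 0.61
U ∧ ¬S = min(a, b) on (0.32, 0.61) = 0.32
¬S = 1 − 0.39 = 0.61
S ∨ ¬S = max(a, b) on (0.39, 0.61) = 0.61
(U ∧ ¬S) ∨ (S ∨ ¬S) = max(a, b) on (0.32, 0.61) = 0.61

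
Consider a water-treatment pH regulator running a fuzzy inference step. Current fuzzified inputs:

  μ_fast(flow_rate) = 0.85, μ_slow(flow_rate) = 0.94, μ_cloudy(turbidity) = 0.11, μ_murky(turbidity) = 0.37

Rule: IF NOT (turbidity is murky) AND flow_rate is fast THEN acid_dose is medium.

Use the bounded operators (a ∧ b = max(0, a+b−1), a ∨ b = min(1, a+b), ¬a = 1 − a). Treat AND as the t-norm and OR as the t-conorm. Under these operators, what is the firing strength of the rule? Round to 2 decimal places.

0.48

firing strength: ¬murky=1−0.37=0.63, fast=0.85; AND[max(0, a+b−1)] → w = 0.48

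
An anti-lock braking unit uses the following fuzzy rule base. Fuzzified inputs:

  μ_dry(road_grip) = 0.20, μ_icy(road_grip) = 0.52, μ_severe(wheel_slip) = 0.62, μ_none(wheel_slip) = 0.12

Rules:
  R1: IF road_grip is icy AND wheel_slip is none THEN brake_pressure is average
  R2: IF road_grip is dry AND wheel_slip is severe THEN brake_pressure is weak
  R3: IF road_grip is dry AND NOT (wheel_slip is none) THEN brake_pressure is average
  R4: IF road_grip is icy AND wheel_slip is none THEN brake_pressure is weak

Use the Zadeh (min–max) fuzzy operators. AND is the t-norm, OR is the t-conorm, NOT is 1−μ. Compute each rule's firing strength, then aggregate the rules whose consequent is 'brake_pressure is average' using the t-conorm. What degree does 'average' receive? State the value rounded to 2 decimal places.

0.20

R1: icy=0.52, none=0.12; AND[min(a, b)] → w = 0.12
R2: dry=0.20, severe=0.62; AND[min(a, b)] → w = 0.20
R3: dry=0.20, ¬none=1−0.12=0.88; AND[min(a, b)] → w = 0.20
R4: icy=0.52, none=0.12; AND[min(a, b)] → w = 0.12
Rules with consequent 'average': {R1, R3} → strengths 0.12, 0.20
Aggregate via t-conorm [max(a, b)]: 0.20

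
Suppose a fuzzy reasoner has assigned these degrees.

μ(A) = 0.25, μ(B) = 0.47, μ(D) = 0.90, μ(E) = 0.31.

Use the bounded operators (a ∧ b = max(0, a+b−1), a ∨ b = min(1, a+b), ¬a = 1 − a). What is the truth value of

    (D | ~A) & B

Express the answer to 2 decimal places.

~A = 1 − 0.25 = 0.75
D | ~A = min(1, a+b) on (0.90, 0.75) = 1.00
(D | ~A) & B = max(0, a+b−1) on (1.00, 0.47) = 0.47

0.47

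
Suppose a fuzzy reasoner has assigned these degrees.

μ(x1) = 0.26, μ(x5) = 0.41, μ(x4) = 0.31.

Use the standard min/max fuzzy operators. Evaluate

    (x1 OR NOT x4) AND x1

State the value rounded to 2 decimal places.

0.26

NOT x4 = 1 − 0.31 = 0.69
x1 OR NOT x4 = max(a, b) on (0.26, 0.69) = 0.69
(x1 OR NOT x4) AND x1 = min(a, b) on (0.69, 0.26) = 0.26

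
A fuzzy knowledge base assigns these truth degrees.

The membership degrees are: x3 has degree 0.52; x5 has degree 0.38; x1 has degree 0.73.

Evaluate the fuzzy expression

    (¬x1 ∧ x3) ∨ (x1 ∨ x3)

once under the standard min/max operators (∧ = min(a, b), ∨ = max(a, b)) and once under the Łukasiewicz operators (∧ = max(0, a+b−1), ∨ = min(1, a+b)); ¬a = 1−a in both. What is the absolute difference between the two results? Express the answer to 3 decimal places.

Under standard min/max:
  ¬x1 = 1 − 0.73 = 0.27
  ¬x1 ∧ x3 = min(a, b) on (0.27, 0.52) = 0.27
  x1 ∨ x3 = max(a, b) on (0.73, 0.52) = 0.73
  (¬x1 ∧ x3) ∨ (x1 ∨ x3) = max(a, b) on (0.27, 0.73) = 0.73
  → value = 0.7300
Under Łukasiewicz:
  ¬x1 = 1 − 0.73 = 0.27
  ¬x1 ∧ x3 = max(0, a+b−1) on (0.27, 0.52) = 0.00
  x1 ∨ x3 = min(1, a+b) on (0.73, 0.52) = 1.00
  (¬x1 ∧ x3) ∨ (x1 ∨ x3) = min(1, a+b) on (0.00, 1.00) = 1.00
  → value = 1.0000
|0.7300 − 1.0000| = 0.270

0.270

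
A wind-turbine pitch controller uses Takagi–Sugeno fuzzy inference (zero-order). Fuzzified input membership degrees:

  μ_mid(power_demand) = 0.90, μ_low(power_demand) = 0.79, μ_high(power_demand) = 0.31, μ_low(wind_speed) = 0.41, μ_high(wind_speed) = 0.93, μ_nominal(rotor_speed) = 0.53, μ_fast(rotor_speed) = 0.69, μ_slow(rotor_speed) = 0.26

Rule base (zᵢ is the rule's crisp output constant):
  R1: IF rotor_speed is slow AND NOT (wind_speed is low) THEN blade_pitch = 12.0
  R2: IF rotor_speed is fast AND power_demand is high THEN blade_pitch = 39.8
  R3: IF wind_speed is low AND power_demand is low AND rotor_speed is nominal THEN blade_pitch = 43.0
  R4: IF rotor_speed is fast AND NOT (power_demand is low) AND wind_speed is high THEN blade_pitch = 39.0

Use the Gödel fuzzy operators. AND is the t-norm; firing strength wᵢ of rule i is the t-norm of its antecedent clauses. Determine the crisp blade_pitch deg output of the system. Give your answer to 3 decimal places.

34.687

R1 (z=12.0): slow=0.26, ¬low=1−0.41=0.59; AND[min(a, b)] → w = 0.26
R2 (z=39.8): fast=0.69, high=0.31; AND[min(a, b)] → w = 0.31
R3 (z=43.0): low=0.41, low=0.79, nominal=0.53; AND[min(a, b)] → w = 0.41
R4 (z=39.0): fast=0.69, ¬low=1−0.79=0.21, high=0.93; AND[min(a, b)] → w = 0.21
Weighted average = (0.26·12.0 + 0.31·39.8 + 0.41·43.0 + 0.21·39.0) / (0.26 + 0.31 + 0.41 + 0.21)
  = 41.2780 / 1.1900 = 34.687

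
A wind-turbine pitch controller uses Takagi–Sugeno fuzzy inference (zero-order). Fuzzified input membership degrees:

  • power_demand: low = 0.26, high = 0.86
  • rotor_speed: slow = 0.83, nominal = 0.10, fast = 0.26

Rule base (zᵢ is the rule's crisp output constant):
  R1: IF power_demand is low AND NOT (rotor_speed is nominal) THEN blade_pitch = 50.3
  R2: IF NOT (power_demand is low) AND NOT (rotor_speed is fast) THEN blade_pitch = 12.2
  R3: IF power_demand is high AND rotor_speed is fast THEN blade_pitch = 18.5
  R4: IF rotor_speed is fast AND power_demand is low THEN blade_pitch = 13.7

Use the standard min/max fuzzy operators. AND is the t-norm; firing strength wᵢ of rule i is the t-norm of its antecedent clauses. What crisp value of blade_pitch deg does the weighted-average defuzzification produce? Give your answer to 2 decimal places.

20.05

R1 (z=50.3): low=0.26, ¬nominal=1−0.10=0.90; AND[min(a, b)] → w = 0.26
R2 (z=12.2): ¬low=1−0.26=0.74, ¬fast=1−0.26=0.74; AND[min(a, b)] → w = 0.74
R3 (z=18.5): high=0.86, fast=0.26; AND[min(a, b)] → w = 0.26
R4 (z=13.7): fast=0.26, low=0.26; AND[min(a, b)] → w = 0.26
Weighted average = (0.26·50.3 + 0.74·12.2 + 0.26·18.5 + 0.26·13.7) / (0.26 + 0.74 + 0.26 + 0.26)
  = 30.4780 / 1.5200 = 20.05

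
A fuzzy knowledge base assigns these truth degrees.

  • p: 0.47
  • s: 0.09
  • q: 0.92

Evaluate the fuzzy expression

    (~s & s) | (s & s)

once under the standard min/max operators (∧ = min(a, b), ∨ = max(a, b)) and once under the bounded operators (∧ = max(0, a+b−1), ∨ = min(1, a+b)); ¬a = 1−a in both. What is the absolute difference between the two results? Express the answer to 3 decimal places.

0.090

Under standard min/max:
  ~s = 1 − 0.09 = 0.91
  ~s & s = min(a, b) on (0.91, 0.09) = 0.09
  s & s = min(a, b) on (0.09, 0.09) = 0.09
  (~s & s) | (s & s) = max(a, b) on (0.09, 0.09) = 0.09
  → value = 0.0900
Under bounded:
  ~s = 1 − 0.09 = 0.91
  ~s & s = max(0, a+b−1) on (0.91, 0.09) = 0.00
  s & s = max(0, a+b−1) on (0.09, 0.09) = 0.00
  (~s & s) | (s & s) = min(1, a+b) on (0.00, 0.00) = 0.00
  → value = 0.0000
|0.0900 − 0.0000| = 0.090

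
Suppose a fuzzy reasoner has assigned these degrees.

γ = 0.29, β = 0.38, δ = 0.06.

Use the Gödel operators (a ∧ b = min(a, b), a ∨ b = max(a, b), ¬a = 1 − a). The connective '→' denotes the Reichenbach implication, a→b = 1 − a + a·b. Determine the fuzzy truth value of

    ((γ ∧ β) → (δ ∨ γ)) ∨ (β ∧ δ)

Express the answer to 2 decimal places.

0.79

γ ∧ β = min(a, b) on (0.29, 0.38) = 0.29
δ ∨ γ = max(a, b) on (0.06, 0.29) = 0.29
(γ ∧ β) → (δ ∨ γ)  [Reichenbach: 1 − a + a·b] with a=0.29, b=0.29 → 0.79
β ∧ δ = min(a, b) on (0.38, 0.06) = 0.06
((γ ∧ β) → (δ ∨ γ)) ∨ (β ∧ δ) = max(a, b) on (0.79, 0.06) = 0.79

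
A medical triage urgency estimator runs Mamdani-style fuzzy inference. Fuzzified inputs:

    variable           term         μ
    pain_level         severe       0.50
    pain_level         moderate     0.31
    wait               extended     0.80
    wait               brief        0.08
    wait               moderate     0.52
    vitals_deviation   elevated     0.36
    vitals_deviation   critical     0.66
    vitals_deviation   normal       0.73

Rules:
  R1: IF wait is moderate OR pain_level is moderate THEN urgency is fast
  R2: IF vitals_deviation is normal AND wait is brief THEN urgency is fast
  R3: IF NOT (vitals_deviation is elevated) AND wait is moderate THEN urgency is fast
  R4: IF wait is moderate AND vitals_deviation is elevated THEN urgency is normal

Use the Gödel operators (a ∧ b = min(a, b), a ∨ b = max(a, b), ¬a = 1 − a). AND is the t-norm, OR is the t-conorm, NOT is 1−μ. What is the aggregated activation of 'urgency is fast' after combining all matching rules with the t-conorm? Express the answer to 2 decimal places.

0.52

R1: moderate=0.52, moderate=0.31; OR[max(a, b)] → w = 0.52
R2: normal=0.73, brief=0.08; AND[min(a, b)] → w = 0.08
R3: ¬elevated=1−0.36=0.64, moderate=0.52; AND[min(a, b)] → w = 0.52
R4: moderate=0.52, elevated=0.36; AND[min(a, b)] → w = 0.36
Rules with consequent 'fast': {R1, R2, R3} → strengths 0.52, 0.08, 0.52
Aggregate via t-conorm [max(a, b)]: 0.52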